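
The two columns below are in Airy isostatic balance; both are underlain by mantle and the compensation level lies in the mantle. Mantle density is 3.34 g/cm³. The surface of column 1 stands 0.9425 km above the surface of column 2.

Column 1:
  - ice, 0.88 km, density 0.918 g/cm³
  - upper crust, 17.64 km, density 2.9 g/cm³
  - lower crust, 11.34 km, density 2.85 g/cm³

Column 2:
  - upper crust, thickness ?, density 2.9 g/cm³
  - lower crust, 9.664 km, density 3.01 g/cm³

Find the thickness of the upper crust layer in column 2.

Take the compensation level at the base of the deeper column (depth z_c below the surface of column 1) and equate Σ ρ_i t_i down to z_c; mantle fills any gap and the z_c terms cancel.
Column 1: 0.88×0.918 + 17.64×2.9 + 11.34×2.85 + (z_c − 29.86)×3.34
Column 2: 0.9425×0 + x×2.9 + 9.664×3.01 + (z_c − 0.9425 − 9.664 − x)×3.34
The z_c×3.34 term appears on both sides and cancels. Collect the known terms of each column as K = Σ(ρt)_known − 3.34 × (depth of known layers): K_1 = 84.28284 − 3.34×29.86 = −15.44956; K_2 = 29.08864 − 3.34×(0.9425 + 9.664) = −6.33707.
Balance: K_1 = K_2 − x×(3.34 − 2.9), so x = (K_2 − K_1)/(3.34 − 2.9) = 9.11249/0.44 = 20.7 km.

20.7 km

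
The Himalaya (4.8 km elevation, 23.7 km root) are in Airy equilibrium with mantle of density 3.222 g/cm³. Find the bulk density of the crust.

2.68 g/cm³

ρ_c h = (ρ_m − ρ_c) r → ρ_c (h + r) = ρ_m r → ρ_c = ρ_m r / (h + r).
ρ_c = 3.222 × 23.7 km / (4.8 km + 23.7 km) = 2.68 g/cm³.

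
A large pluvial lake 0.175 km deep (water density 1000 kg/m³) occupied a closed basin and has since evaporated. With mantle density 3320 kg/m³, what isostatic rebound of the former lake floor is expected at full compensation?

u = d ρ_w/ρ_m = 0.175 km × 1000/3320 = 0.0527 km.

0.0527 km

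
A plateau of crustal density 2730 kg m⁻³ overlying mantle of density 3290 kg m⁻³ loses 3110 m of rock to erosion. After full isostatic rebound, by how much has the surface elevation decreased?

529 m

Rebound u = e ρ_c/ρ_m = 3110 m × 2730/3290 = 2581 m.
Net surface drop = e − u = 3110 m − 2581 m = e (ρ_m − ρ_c)/ρ_m = 529 m.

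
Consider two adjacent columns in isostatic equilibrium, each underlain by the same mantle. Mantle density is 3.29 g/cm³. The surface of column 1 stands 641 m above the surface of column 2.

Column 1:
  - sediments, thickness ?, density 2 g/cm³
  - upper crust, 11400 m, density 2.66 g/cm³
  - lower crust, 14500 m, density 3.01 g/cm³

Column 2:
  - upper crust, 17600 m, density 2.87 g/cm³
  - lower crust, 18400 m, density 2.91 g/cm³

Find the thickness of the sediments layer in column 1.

4070 m

Take the compensation level at the base of the deeper column (depth z_c below the surface of column 1) and equate Σ ρ_i t_i down to z_c; mantle fills any gap and the z_c terms cancel.
Column 1: x×2 + 11400×2.66 + 14500×3.01 + (z_c − 25900 − x)×3.29
Column 2: 641×0 + 17600×2.87 + 18400×2.91 + (z_c − 641 − 36000)×3.29
The z_c×3.29 term appears on both sides and cancels. Collect the known terms of each column as K = Σ(ρt)_known − 3.29 × (depth of known layers): K_1 = 73969 − 3.29×25900 = −11242; K_2 = 104056 − 3.29×(641 + 36000) = −16492.89.
Balance: K_1 − x×(3.29 − 2) = K_2, so x = (K_1 − K_2)/(3.29 − 2) = 5250.89/1.29 = 4070 m.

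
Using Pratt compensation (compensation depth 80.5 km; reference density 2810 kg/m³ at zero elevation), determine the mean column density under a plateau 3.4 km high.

2700 kg/m³

Pratt balance: ρ_ref D = ρ (D + h).
ρ = ρ_ref D/(D + h) = 2810 × 80.5 km/(80.5 km + 3.4 km) = 2700 kg/m³.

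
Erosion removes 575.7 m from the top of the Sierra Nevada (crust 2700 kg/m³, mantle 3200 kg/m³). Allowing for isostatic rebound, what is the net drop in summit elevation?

Rebound u = e ρ_c/ρ_m = 575.7 m × 2700/3200 = 485.7 m.
Net surface drop = e − u = 575.7 m − 485.7 m = e (ρ_m − ρ_c)/ρ_m = 90 m.

90 m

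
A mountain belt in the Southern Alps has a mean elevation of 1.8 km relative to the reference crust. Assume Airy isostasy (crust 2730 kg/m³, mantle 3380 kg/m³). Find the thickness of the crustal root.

7.56 km

For local isostatic compensation: the weight of the topography is balanced by the buoyancy of the root, ρ_c h = (ρ_m − ρ_c) r.
r = h · ρ_c / (ρ_m − ρ_c) = 1.8 km × 2730 / (3380 − 2730) = 7.56 km.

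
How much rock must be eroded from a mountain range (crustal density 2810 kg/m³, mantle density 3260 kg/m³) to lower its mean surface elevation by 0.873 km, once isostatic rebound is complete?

6.32 km

Net drop Δ = e − u = e − e ρ_c/ρ_m = e (ρ_m − ρ_c)/ρ_m.
e = Δ ρ_m/(ρ_m − ρ_c) = 0.873 km × 3260/450 = 6.32 km.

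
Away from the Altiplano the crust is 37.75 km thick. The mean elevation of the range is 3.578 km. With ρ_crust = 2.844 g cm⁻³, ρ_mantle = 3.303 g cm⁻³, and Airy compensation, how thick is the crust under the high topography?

Root depth r = h ρ_c / (ρ_m − ρ_c) = 3.578 km × 2.844 / 0.459 = 22.17 km.
Total thickness = T + h + r = 37.75 km + 3.578 km + 22.17 km = 63.5 km.

63.5 km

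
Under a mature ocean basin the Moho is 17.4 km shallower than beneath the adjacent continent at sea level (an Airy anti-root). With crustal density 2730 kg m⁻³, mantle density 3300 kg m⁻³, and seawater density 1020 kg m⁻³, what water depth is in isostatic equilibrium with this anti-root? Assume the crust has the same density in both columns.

Replacing a thickness d of crust by seawater at the top must be balanced by replacing crust with mantle at the base: d (ρ_c − ρ_w) = a (ρ_m − ρ_c).
d = a (ρ_m − ρ_c)/(ρ_c − ρ_w) = 17.4 km × 570/1710 = 5.8 km.

5.8 km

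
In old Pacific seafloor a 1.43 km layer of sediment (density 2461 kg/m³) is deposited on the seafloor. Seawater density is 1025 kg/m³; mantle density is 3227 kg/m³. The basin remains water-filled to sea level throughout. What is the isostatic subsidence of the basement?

0.933 km

Submarine loading: the sediment displaces seawater, and the subsidence is in turn flooded, so s (ρ_m − ρ_w) = t (ρ_sed − ρ_w).
s = 1.43 km × (2461 − 1025) / (3227 − 1025) = 0.933 km.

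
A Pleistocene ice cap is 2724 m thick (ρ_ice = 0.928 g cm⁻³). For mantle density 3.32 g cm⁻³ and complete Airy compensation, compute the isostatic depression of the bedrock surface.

By Archimedes' principle applied to the lithosphere: the ice load ρ_ice t is balanced by mantle displaced below, ρ_m s.
s = t ρ_ice / ρ_m = 2724 m × 0.928/3.32 = 761 m.

761 m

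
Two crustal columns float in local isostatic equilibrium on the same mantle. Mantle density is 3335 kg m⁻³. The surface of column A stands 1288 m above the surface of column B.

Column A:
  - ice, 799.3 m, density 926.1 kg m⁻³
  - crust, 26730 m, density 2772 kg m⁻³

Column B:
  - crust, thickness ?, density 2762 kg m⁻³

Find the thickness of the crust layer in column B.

22100 m

Take the compensation level at the base of the deeper column (depth z_c below the surface of column A) and equate Σ ρ_i t_i down to z_c; mantle fills any gap and the z_c terms cancel.
Column A: 799.3×926.1 + 26730×2772 + (z_c − 27529.3)×3335
Column B: 1288×0 + x×2762 + (z_c − 1288 − 0 − x)×3335
The z_c×3335 term appears on both sides and cancels. Collect the known terms of each column as K = Σ(ρt)_known − 3335 × (depth of known layers): K_A = 74835791.7 − 3335×27529.3 = −16974423.8; K_B = 0 − 3335×(1288 + 0) = −4295480.
Balance: K_A = K_B − x×(3335 − 2762), so x = (K_B − K_A)/(3335 − 2762) = 12678900/573 = 22100 m.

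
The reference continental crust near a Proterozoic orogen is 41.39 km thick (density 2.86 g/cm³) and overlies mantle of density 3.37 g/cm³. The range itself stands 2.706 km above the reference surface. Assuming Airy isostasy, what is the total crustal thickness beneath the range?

Root depth r = h ρ_c / (ρ_m − ρ_c) = 2.706 km × 2.86 / 0.51 = 15.17 km.
Total thickness = T + h + r = 41.39 km + 2.706 km + 15.17 km = 59.3 km.

59.3 km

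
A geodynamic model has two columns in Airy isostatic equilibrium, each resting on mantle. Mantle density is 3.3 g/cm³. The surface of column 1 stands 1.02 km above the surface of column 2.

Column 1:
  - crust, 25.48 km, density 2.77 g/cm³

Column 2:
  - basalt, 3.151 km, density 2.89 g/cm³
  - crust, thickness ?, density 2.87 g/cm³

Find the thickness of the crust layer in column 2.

Take the compensation level at the base of the deeper column (depth z_c below the surface of column 1) and equate Σ ρ_i t_i down to z_c; mantle fills any gap and the z_c terms cancel.
Column 1: 25.48×2.77 + (z_c − 25.48)×3.3
Column 2: 1.02×0 + 3.151×2.89 + x×2.87 + (z_c − 1.02 − 3.151 − x)×3.3
The z_c×3.3 term appears on both sides and cancels. Collect the known terms of each column as K = Σ(ρt)_known − 3.3 × (depth of known layers): K_1 = 70.5796 − 3.3×25.48 = −13.5044; K_2 = 9.10639 − 3.3×(1.02 + 3.151) = −4.65791.
Balance: K_1 = K_2 − x×(3.3 − 2.87), so x = (K_2 − K_1)/(3.3 − 2.87) = 8.84649/0.43 = 20.6 km.

20.6 km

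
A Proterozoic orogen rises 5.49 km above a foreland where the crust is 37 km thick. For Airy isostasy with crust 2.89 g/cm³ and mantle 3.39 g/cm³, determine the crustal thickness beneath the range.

74.2 km

Root depth r = h ρ_c / (ρ_m − ρ_c) = 5.49 km × 2.89 / 0.5 = 31.73 km.
Total thickness = T + h + r = 37 km + 5.49 km + 31.73 km = 74.2 km.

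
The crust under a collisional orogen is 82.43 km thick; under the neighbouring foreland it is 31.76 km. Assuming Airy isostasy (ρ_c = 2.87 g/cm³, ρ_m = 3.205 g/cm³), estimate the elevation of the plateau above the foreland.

5.3 km

Excess crust Δ = 82.43 km − 31.76 km = 50.67 km, split between elevation h and root r with h + r = Δ.
Airy balance ρ_c h = (ρ_m − ρ_c) r gives r = h ρ_c/(ρ_m − ρ_c), so h (1 + ρ_c/(ρ_m − ρ_c)) = Δ, i.e. h = Δ (ρ_m − ρ_c)/ρ_m.
h = 50.67 km × 0.335/3.205 = 5.3 km.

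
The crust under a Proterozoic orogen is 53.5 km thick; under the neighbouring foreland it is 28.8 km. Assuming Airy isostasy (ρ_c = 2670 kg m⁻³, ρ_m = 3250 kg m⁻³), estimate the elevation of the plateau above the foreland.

Excess crust Δ = 53.5 km − 28.8 km = 24.7 km, split between elevation h and root r with h + r = Δ.
Airy balance ρ_c h = (ρ_m − ρ_c) r gives r = h ρ_c/(ρ_m − ρ_c), so h (1 + ρ_c/(ρ_m − ρ_c)) = Δ, i.e. h = Δ (ρ_m − ρ_c)/ρ_m.
h = 24.7 km × 580/3250 = 4.41 km.

4.41 km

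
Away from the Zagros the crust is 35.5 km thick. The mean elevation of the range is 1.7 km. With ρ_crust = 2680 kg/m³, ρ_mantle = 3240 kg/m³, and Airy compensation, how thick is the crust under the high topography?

45.3 km

Root depth r = h ρ_c / (ρ_m − ρ_c) = 1.7 km × 2680 / 560 = 8.136 km.
Total thickness = T + h + r = 35.5 km + 1.7 km + 8.136 km = 45.3 km.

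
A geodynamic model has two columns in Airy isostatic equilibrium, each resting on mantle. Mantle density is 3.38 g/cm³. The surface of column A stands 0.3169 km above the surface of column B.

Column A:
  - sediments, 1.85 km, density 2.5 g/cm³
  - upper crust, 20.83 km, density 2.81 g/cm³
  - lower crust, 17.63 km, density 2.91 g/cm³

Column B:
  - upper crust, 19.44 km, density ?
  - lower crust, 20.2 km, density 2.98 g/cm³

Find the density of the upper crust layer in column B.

Take the compensation level at the base of the deeper column (depth z_c below the surface of column A) and equate Σ ρ_i t_i down to z_c; mantle fills any gap and the z_c terms cancel.
Column A: 1.85×2.5 + 20.83×2.81 + 17.63×2.91 + (z_c − 40.31)×3.38
Column B: 0.3169×0 + 19.44×ρ + 20.2×2.98 + (z_c − 0.3169 − 39.64)×3.38
The z_c×3.38 term appears on both sides and cancels. Collect the known terms of each column as K = Σ(ρt)_known − 3.38 × (depth of known layers): K_A = 114.4606 − 3.38×40.31 = −21.7872; K_B = 60.196 − 3.38×(0.3169 + 39.64) = −74.858322.
Balance: K_A = K_B + 19.44×ρ, so ρ = (K_A − K_B)/19.44 = 53.0711/19.44 = 2.73 g/cm³.

2.73 g/cm³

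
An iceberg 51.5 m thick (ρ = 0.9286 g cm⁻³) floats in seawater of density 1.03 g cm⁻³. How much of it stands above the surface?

5.07 m

Floating equilibrium: submerged depth d = t ρ_obj/ρ_fluid = 51.5 m × 0.9286/1.03 = 46.43 m.
Freeboard = t − d = 51.5 m − 46.43 m = 5.07 m.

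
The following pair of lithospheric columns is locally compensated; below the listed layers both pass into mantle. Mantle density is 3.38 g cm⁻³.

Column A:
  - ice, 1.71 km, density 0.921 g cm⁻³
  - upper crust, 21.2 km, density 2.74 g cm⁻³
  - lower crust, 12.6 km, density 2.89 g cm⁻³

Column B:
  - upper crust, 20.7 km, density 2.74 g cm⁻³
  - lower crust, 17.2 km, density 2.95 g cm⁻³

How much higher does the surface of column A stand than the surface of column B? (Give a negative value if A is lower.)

For any compensation level in the mantle, the mantle terms cancel and isostasy reduces to e = (Σt_A − Σt_B) − (Σ(ρt)_A − Σ(ρt)_B) / ρ_m.
Σt_A = 35.51 km; Σt_B = 37.9 km; Σ(ρt)_A = 96.07691; Σ(ρt)_B = 107.458 (in km·g cm⁻³).
e = (35.51 − 37.9) − (96.07691 − 107.458) / 3.38 = 0.977 km.

0.977 km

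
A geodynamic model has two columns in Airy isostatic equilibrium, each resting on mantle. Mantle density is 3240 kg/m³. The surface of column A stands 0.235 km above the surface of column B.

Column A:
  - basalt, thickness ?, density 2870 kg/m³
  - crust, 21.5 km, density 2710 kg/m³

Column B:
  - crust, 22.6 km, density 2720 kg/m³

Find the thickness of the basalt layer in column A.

Take the compensation level at the base of the deeper column (depth z_c below the surface of column A) and equate Σ ρ_i t_i down to z_c; mantle fills any gap and the z_c terms cancel.
Column A: x×2870 + 21.5×2710 + (z_c − 21.5 − x)×3240
Column B: 0.235×0 + 22.6×2720 + (z_c − 0.235 − 22.6)×3240
The z_c×3240 term appears on both sides and cancels. Collect the known terms of each column as K = Σ(ρt)_known − 3240 × (depth of known layers): K_A = 58265 − 3240×21.5 = −11395; K_B = 61472 − 3240×(0.235 + 22.6) = −12513.4.
Balance: K_A − x×(3240 − 2870) = K_B, so x = (K_A − K_B)/(3240 − 2870) = 1118.4/370 = 3.02 km.

3.02 km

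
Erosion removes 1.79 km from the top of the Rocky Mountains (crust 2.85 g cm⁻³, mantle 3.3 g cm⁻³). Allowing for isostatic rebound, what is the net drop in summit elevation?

0.244 km

Rebound u = e ρ_c/ρ_m = 1.79 km × 2.85/3.3 = 1.546 km.
Net surface drop = e − u = 1.79 km − 1.546 km = e (ρ_m − ρ_c)/ρ_m = 0.244 km.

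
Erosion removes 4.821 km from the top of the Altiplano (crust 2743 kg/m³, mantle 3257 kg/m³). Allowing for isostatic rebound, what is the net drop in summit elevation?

0.761 km

Rebound u = e ρ_c/ρ_m = 4.821 km × 2743/3257 = 4.06 km.
Net surface drop = e − u = 4.821 km − 4.06 km = e (ρ_m − ρ_c)/ρ_m = 0.761 km.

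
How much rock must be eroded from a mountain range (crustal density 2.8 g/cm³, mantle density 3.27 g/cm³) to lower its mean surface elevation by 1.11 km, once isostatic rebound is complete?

Net drop Δ = e − u = e − e ρ_c/ρ_m = e (ρ_m − ρ_c)/ρ_m.
e = Δ ρ_m/(ρ_m − ρ_c) = 1.11 km × 3.27/0.47 = 7.72 km.

7.72 km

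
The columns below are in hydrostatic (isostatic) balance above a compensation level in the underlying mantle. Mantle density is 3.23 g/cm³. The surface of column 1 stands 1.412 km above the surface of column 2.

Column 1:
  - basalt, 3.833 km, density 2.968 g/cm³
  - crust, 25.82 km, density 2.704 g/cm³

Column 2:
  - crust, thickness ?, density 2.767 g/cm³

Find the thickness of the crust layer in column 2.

21.7 km

Take the compensation level at the base of the deeper column (depth z_c below the surface of column 1) and equate Σ ρ_i t_i down to z_c; mantle fills any gap and the z_c terms cancel.
Column 1: 3.833×2.968 + 25.82×2.704 + (z_c − 29.653)×3.23
Column 2: 1.412×0 + x×2.767 + (z_c − 1.412 − 0 − x)×3.23
The z_c×3.23 term appears on both sides and cancels. Collect the known terms of each column as K = Σ(ρt)_known − 3.23 × (depth of known layers): K_1 = 81.193624 − 3.23×29.653 = −14.585566; K_2 = 0 − 3.23×(1.412 + 0) = −4.56076.
Balance: K_1 = K_2 − x×(3.23 − 2.767), so x = (K_2 − K_1)/(3.23 − 2.767) = 10.0248/0.463 = 21.7 km.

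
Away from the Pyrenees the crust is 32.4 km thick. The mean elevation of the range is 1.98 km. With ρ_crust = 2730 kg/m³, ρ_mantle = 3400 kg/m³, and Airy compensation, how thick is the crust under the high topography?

Root depth r = h ρ_c / (ρ_m − ρ_c) = 1.98 km × 2730 / 670 = 8.068 km.
Total thickness = T + h + r = 32.4 km + 1.98 km + 8.068 km = 42.4 km.

42.4 km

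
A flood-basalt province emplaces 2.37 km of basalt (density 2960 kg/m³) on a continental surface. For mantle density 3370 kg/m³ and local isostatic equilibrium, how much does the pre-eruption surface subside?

Subaerial loading: s = t ρ_load / ρ_m.
s = 2.37 km × 2960/3370 = 2.08 km.

2.08 km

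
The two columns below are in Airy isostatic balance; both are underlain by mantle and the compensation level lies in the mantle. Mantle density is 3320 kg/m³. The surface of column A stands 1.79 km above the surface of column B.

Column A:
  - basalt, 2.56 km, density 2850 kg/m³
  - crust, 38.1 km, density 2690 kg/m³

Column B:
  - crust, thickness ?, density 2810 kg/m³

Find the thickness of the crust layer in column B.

Take the compensation level at the base of the deeper column (depth z_c below the surface of column A) and equate Σ ρ_i t_i down to z_c; mantle fills any gap and the z_c terms cancel.
Column A: 2.56×2850 + 38.1×2690 + (z_c − 40.66)×3320
Column B: 1.79×0 + x×2810 + (z_c − 1.79 − 0 − x)×3320
The z_c×3320 term appears on both sides and cancels. Collect the known terms of each column as K = Σ(ρt)_known − 3320 × (depth of known layers): K_A = 109785 − 3320×40.66 = −25206.2; K_B = 0 − 3320×(1.79 + 0) = −5942.8.
Balance: K_A = K_B − x×(3320 − 2810), so x = (K_B − K_A)/(3320 − 2810) = 19263.4/510 = 37.8 km.

37.8 km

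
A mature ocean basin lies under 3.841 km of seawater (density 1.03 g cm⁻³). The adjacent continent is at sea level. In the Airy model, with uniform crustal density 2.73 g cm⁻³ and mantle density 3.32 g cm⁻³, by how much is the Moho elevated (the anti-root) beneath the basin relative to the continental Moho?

In Airy isostatic equilibrium: replacing crust with seawater at the top is compensated by replacing crust with mantle at the base: d (ρ_c − ρ_w) = a (ρ_m − ρ_c).
a = d (ρ_c − ρ_w)/(ρ_m − ρ_c) = 3.841 km × 1.7/0.59 = 11.1 km.

11.1 km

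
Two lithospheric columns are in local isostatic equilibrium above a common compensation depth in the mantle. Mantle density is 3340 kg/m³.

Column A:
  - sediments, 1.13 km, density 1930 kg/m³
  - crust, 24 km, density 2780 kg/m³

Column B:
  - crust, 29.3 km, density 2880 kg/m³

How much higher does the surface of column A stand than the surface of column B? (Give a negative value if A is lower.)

For any compensation level in the mantle, the mantle terms cancel and isostasy reduces to e = (Σt_A − Σt_B) − (Σ(ρt)_A − Σ(ρt)_B) / ρ_m.
Σt_A = 25.13 km; Σt_B = 29.3 km; Σ(ρt)_A = 68900.9; Σ(ρt)_B = 84384 (in km·kg/m³).
e = (25.13 − 29.3) − (68900.9 − 84384) / 3340 = 0.466 km.

0.466 km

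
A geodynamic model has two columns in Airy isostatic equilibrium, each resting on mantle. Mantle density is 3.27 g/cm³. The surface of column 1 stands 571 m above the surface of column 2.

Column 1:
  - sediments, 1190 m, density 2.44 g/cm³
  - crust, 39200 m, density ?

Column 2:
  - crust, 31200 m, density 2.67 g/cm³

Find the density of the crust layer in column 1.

Take the compensation level at the base of the deeper column (depth z_c below the surface of column 1) and equate Σ ρ_i t_i down to z_c; mantle fills any gap and the z_c terms cancel.
Column 1: 1190×2.44 + 39200×ρ + (z_c − 40390)×3.27
Column 2: 571×0 + 31200×2.67 + (z_c − 571 − 31200)×3.27
The z_c×3.27 term appears on both sides and cancels. Collect the known terms of each column as K = Σ(ρt)_known − 3.27 × (depth of known layers): K_1 = 2903.6 − 3.27×40390 = −129171.7; K_2 = 83304 − 3.27×(571 + 31200) = −20587.17.
Balance: K_1 + 39200×ρ = K_2, so ρ = (K_2 − K_1)/39200 = 108585/39200 = 2.77 g/cm³.

2.77 g/cm³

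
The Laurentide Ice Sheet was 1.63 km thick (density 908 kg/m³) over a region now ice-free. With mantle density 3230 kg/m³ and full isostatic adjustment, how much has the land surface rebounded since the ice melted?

0.458 km

Removing the load lets mantle flow back in; uplift u satisfies ρ_ice t = ρ_m u.
u = t ρ_ice/ρ_m = 1.63 km × 908/3230 = 0.458 km.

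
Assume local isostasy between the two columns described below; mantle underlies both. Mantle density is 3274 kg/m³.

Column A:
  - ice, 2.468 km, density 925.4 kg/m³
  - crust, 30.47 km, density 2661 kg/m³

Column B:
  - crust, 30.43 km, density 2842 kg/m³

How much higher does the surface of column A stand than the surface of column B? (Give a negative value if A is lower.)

3.46 km

For any compensation level in the mantle, the mantle terms cancel and isostasy reduces to e = (Σt_A − Σt_B) − (Σ(ρt)_A − Σ(ρt)_B) / ρ_m.
Σt_A = 32.938 km; Σt_B = 30.43 km; Σ(ρt)_A = 83364.5572; Σ(ρt)_B = 86482.06 (in km·kg/m³).
e = (32.938 − 30.43) − (83364.5572 − 86482.06) / 3274 = 3.46 km.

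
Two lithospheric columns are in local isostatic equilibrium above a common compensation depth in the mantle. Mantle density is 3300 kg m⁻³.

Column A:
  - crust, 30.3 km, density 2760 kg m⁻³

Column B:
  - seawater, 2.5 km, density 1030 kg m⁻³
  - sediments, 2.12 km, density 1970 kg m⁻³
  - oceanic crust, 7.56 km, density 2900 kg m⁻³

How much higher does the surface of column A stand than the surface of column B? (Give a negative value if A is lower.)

For any compensation level in the mantle, the mantle terms cancel and isostasy reduces to e = (Σt_A − Σt_B) − (Σ(ρt)_A − Σ(ρt)_B) / ρ_m.
Σt_A = 30.3 km; Σt_B = 12.18 km; Σ(ρt)_A = 83628; Σ(ρt)_B = 28675.4 (in km·kg m⁻³).
e = (30.3 − 12.18) − (83628 − 28675.4) / 3300 = 1.47 km.

1.47 km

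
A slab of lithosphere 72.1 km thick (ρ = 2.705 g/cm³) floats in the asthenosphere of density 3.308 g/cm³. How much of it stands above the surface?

Floating equilibrium: submerged depth d = t ρ_obj/ρ_fluid = 72.1 km × 2.705/3.308 = 58.96 km.
Freeboard = t − d = 72.1 km − 58.96 km = 13.1 km.

13.1 km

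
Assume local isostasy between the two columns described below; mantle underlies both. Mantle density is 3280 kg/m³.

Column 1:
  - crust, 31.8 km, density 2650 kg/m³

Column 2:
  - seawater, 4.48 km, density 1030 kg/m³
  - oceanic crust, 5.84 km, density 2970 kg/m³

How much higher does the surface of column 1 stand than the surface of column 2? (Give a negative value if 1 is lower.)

For any compensation level in the mantle, the mantle terms cancel and isostasy reduces to e = (Σt_1 − Σt_2) − (Σ(ρt)_1 − Σ(ρt)_2) / ρ_m.
Σt_1 = 31.8 km; Σt_2 = 10.32 km; Σ(ρt)_1 = 84270; Σ(ρt)_2 = 21959.2 (in km·kg/m³).
e = (31.8 − 10.32) − (84270 − 21959.2) / 3280 = 2.48 km.

2.48 km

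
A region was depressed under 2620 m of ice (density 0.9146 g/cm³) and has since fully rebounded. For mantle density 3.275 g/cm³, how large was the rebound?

732 m

Removing the load lets mantle flow back in; uplift u satisfies ρ_ice t = ρ_m u.
u = t ρ_ice/ρ_m = 2620 m × 0.9146/3.275 = 732 m.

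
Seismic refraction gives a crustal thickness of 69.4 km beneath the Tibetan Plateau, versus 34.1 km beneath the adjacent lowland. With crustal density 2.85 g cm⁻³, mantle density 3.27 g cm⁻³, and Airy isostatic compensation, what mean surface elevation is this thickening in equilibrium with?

Excess crust Δ = 69.4 km − 34.1 km = 35.3 km, split between elevation h and root r with h + r = Δ.
Airy balance ρ_c h = (ρ_m − ρ_c) r gives r = h ρ_c/(ρ_m − ρ_c), so h (1 + ρ_c/(ρ_m − ρ_c)) = Δ, i.e. h = Δ (ρ_m − ρ_c)/ρ_m.
h = 35.3 km × 0.42/3.27 = 4.53 km.

4.53 km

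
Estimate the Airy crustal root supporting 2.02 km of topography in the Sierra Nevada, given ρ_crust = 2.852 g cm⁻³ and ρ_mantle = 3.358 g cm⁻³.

For local isostatic compensation: the weight of the topography is balanced by the buoyancy of the root, ρ_c h = (ρ_m − ρ_c) r.
r = h · ρ_c / (ρ_m − ρ_c) = 2.02 km × 2.852 / (3.358 − 2.852) = 11.4 km.

11.4 km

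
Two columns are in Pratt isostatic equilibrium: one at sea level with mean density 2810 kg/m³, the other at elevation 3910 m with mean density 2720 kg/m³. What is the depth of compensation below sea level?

118000 m

ρ_ref D = ρ (D + h) → D (ρ_ref − ρ) = ρ h.
D = ρ h/(ρ_ref − ρ) = 2720 × 3910 m/(2810 − 2720) = 118000 m.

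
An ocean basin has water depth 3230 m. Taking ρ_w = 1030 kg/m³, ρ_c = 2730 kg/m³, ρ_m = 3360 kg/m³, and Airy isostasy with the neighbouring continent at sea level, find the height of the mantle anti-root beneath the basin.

By Archimedes' principle applied to the lithosphere: replacing crust with seawater at the top is compensated by replacing crust with mantle at the base: d (ρ_c − ρ_w) = a (ρ_m − ρ_c).
a = d (ρ_c − ρ_w)/(ρ_m − ρ_c) = 3230 m × 1700/630 = 8720 m.

8720 m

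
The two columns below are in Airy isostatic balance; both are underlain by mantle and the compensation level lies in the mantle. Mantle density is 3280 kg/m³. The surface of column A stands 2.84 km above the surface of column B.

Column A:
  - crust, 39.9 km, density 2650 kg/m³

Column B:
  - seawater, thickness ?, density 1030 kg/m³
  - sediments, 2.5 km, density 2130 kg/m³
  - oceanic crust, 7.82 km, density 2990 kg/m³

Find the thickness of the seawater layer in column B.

4.75 km

Take the compensation level at the base of the deeper column (depth z_c below the surface of column A) and equate Σ ρ_i t_i down to z_c; mantle fills any gap and the z_c terms cancel.
Column A: 39.9×2650 + (z_c − 39.9)×3280
Column B: 2.84×0 + x×1030 + 2.5×2130 + 7.82×2990 + (z_c − 2.84 − 10.32 − x)×3280
The z_c×3280 term appears on both sides and cancels. Collect the known terms of each column as K = Σ(ρt)_known − 3280 × (depth of known layers): K_A = 105735 − 3280×39.9 = −25137; K_B = 28706.8 − 3280×(2.84 + 10.32) = −14458.
Balance: K_A = K_B − x×(3280 − 1030), so x = (K_B − K_A)/(3280 − 1030) = 10679/2250 = 4.75 km.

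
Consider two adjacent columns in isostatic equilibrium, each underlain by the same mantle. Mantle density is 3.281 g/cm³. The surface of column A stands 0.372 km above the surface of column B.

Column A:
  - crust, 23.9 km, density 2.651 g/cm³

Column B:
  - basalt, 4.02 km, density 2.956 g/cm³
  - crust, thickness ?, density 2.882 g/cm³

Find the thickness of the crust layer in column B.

31.4 km

Take the compensation level at the base of the deeper column (depth z_c below the surface of column A) and equate Σ ρ_i t_i down to z_c; mantle fills any gap and the z_c terms cancel.
Column A: 23.9×2.651 + (z_c − 23.9)×3.281
Column B: 0.372×0 + 4.02×2.956 + x×2.882 + (z_c − 0.372 − 4.02 − x)×3.281
The z_c×3.281 term appears on both sides and cancels. Collect the known terms of each column as K = Σ(ρt)_known − 3.281 × (depth of known layers): K_A = 63.3589 − 3.281×23.9 = −15.057; K_B = 11.88312 − 3.281×(0.372 + 4.02) = −2.527032.
Balance: K_A = K_B − x×(3.281 − 2.882), so x = (K_B − K_A)/(3.281 − 2.882) = 12.53/0.399 = 31.4 km.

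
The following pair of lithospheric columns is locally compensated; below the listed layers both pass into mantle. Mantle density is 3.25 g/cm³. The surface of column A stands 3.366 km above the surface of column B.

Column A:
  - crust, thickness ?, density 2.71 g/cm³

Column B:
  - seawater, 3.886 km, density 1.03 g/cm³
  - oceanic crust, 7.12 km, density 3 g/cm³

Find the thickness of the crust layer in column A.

39.5 km

Take the compensation level at the base of the deeper column (depth z_c below the surface of column A) and equate Σ ρ_i t_i down to z_c; mantle fills any gap and the z_c terms cancel.
Column A: x×2.71 + (z_c − 0 − x)×3.25
Column B: 3.366×0 + 3.886×1.03 + 7.12×3 + (z_c − 3.366 − 11.006)×3.25
The z_c×3.25 term appears on both sides and cancels. Collect the known terms of each column as K = Σ(ρt)_known − 3.25 × (depth of known layers): K_A = 0 − 3.25×0 = 0; K_B = 25.36258 − 3.25×(3.366 + 11.006) = −21.34642.
Balance: K_A − x×(3.25 − 2.71) = K_B, so x = (K_A − K_B)/(3.25 − 2.71) = 21.3464/0.54 = 39.5 km.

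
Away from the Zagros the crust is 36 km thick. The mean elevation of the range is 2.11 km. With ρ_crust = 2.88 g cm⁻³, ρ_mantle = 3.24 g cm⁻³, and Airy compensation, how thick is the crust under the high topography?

55 km

Root depth r = h ρ_c / (ρ_m − ρ_c) = 2.11 km × 2.88 / 0.36 = 16.88 km.
Total thickness = T + h + r = 36 km + 2.11 km + 16.88 km = 55 km.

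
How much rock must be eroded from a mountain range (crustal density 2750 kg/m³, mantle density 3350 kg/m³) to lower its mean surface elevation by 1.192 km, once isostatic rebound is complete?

Net drop Δ = e − u = e − e ρ_c/ρ_m = e (ρ_m − ρ_c)/ρ_m.
e = Δ ρ_m/(ρ_m − ρ_c) = 1.192 km × 3350/600 = 6.66 km.

6.66 km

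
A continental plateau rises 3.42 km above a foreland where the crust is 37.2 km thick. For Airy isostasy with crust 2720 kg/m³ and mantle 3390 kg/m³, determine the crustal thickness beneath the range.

54.5 km

Root depth r = h ρ_c / (ρ_m − ρ_c) = 3.42 km × 2720 / 670 = 13.88 km.
Total thickness = T + h + r = 37.2 km + 3.42 km + 13.88 km = 54.5 km.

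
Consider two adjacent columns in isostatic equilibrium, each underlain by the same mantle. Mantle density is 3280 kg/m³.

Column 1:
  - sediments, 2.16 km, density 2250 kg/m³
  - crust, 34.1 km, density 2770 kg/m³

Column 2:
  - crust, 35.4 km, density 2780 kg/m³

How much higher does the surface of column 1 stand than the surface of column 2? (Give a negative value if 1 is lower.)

For any compensation level in the mantle, the mantle terms cancel and isostasy reduces to e = (Σt_1 − Σt_2) − (Σ(ρt)_1 − Σ(ρt)_2) / ρ_m.
Σt_1 = 36.26 km; Σt_2 = 35.4 km; Σ(ρt)_1 = 99317; Σ(ρt)_2 = 98412 (in km·kg/m³).
e = (36.26 − 35.4) − (99317 − 98412) / 3280 = 0.584 km.

0.584 km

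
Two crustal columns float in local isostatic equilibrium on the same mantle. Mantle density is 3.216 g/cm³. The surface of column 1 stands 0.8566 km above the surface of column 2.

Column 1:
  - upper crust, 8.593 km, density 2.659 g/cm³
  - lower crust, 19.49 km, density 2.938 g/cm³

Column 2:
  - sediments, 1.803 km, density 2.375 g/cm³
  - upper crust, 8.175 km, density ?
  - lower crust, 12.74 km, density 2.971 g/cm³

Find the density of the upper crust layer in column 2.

2.87 g/cm³

Take the compensation level at the base of the deeper column (depth z_c below the surface of column 1) and equate Σ ρ_i t_i down to z_c; mantle fills any gap and the z_c terms cancel.
Column 1: 8.593×2.659 + 19.49×2.938 + (z_c − 28.083)×3.216
Column 2: 0.8566×0 + 1.803×2.375 + 8.175×ρ + 12.74×2.971 + (z_c − 0.8566 − 22.718)×3.216
The z_c×3.216 term appears on both sides and cancels. Collect the known terms of each column as K = Σ(ρt)_known − 3.216 × (depth of known layers): K_1 = 80.110407 − 3.216×28.083 = −10.204521; K_2 = 42.132665 − 3.216×(0.8566 + 22.718) = −33.6832486.
Balance: K_1 = K_2 + 8.175×ρ, so ρ = (K_1 − K_2)/8.175 = 23.4787/8.175 = 2.87 g/cm³.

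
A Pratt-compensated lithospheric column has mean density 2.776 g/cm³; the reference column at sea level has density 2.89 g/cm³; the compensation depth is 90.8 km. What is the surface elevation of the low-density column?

ρ_ref D = ρ (D + h) → h = D (ρ_ref − ρ)/ρ.
h = 90.8 km × (2.89 − 2.776)/2.776 = 3.73 km.

3.73 km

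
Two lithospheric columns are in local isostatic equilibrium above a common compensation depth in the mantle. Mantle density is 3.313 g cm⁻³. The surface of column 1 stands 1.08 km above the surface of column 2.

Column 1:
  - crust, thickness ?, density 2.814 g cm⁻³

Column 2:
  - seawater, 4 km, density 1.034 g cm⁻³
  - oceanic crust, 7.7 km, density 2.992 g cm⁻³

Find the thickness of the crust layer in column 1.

30.4 km

Take the compensation level at the base of the deeper column (depth z_c below the surface of column 1) and equate Σ ρ_i t_i down to z_c; mantle fills any gap and the z_c terms cancel.
Column 1: x×2.814 + (z_c − 0 − x)×3.313
Column 2: 1.08×0 + 4×1.034 + 7.7×2.992 + (z_c − 1.08 − 11.7)×3.313
The z_c×3.313 term appears on both sides and cancels. Collect the known terms of each column as K = Σ(ρt)_known − 3.313 × (depth of known layers): K_1 = 0 − 3.313×0 = 0; K_2 = 27.1744 − 3.313×(1.08 + 11.7) = −15.16574.
Balance: K_1 − x×(3.313 − 2.814) = K_2, so x = (K_1 − K_2)/(3.313 − 2.814) = 15.1657/0.499 = 30.4 km.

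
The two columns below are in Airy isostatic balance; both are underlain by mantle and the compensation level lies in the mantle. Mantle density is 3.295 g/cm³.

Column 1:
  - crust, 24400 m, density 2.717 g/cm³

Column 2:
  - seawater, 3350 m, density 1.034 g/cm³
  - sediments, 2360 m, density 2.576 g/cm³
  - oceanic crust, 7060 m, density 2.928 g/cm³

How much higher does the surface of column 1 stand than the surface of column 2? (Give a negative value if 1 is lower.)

For any compensation level in the mantle, the mantle terms cancel and isostasy reduces to e = (Σt_1 − Σt_2) − (Σ(ρt)_1 − Σ(ρt)_2) / ρ_m.
Σt_1 = 24400 m; Σt_2 = 12770 m; Σ(ρt)_1 = 66294.8; Σ(ρt)_2 = 30214.94 (in m·g/cm³).
e = (24400 − 12770) − (66294.8 − 30214.94) / 3.295 = 680 m.

680 m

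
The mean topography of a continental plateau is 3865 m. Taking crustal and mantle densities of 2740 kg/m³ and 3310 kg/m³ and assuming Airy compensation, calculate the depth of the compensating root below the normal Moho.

18600 m

Isostatic balance requires: the weight of the topography is balanced by the buoyancy of the root, ρ_c h = (ρ_m − ρ_c) r.
r = h · ρ_c / (ρ_m − ρ_c) = 3865 m × 2740 / (3310 − 2740) = 18600 m.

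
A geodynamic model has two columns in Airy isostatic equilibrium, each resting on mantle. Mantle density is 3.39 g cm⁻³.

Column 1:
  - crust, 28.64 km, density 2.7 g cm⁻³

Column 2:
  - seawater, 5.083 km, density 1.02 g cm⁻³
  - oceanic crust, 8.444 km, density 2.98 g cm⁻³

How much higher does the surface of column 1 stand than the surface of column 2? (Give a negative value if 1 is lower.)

For any compensation level in the mantle, the mantle terms cancel and isostasy reduces to e = (Σt_1 − Σt_2) − (Σ(ρt)_1 − Σ(ρt)_2) / ρ_m.
Σt_1 = 28.64 km; Σt_2 = 13.527 km; Σ(ρt)_1 = 77.328; Σ(ρt)_2 = 30.34778 (in km·g cm⁻³).
e = (28.64 − 13.527) − (77.328 − 30.34778) / 3.39 = 1.25 km.

1.25 km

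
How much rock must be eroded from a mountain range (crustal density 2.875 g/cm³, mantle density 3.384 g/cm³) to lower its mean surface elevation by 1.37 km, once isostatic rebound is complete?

9.11 km

Net drop Δ = e − u = e − e ρ_c/ρ_m = e (ρ_m − ρ_c)/ρ_m.
e = Δ ρ_m/(ρ_m − ρ_c) = 1.37 km × 3.384/0.509 = 9.11 km.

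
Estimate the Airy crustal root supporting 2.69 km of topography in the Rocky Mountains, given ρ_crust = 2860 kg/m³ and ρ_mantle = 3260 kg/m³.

Balancing pressure at the compensation depth: the weight of the topography is balanced by the buoyancy of the root, ρ_c h = (ρ_m − ρ_c) r.
r = h · ρ_c / (ρ_m − ρ_c) = 2.69 km × 2860 / (3260 − 2860) = 19.2 km.

19.2 km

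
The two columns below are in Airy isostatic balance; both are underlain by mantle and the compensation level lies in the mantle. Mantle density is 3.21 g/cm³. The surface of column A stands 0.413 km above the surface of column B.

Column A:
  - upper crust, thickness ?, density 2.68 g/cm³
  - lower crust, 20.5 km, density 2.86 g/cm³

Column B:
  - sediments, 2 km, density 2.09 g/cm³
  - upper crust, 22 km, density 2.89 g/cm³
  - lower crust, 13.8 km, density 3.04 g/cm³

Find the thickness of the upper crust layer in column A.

Take the compensation level at the base of the deeper column (depth z_c below the surface of column A) and equate Σ ρ_i t_i down to z_c; mantle fills any gap and the z_c terms cancel.
Column A: x×2.68 + 20.5×2.86 + (z_c − 20.5 − x)×3.21
Column B: 0.413×0 + 2×2.09 + 22×2.89 + 13.8×3.04 + (z_c − 0.413 − 37.8)×3.21
The z_c×3.21 term appears on both sides and cancels. Collect the known terms of each column as K = Σ(ρt)_known − 3.21 × (depth of known layers): K_A = 58.63 − 3.21×20.5 = −7.175; K_B = 109.712 − 3.21×(0.413 + 37.8) = −12.95173.
Balance: K_A − x×(3.21 − 2.68) = K_B, so x = (K_A − K_B)/(3.21 − 2.68) = 5.77673/0.53 = 10.9 km.

10.9 km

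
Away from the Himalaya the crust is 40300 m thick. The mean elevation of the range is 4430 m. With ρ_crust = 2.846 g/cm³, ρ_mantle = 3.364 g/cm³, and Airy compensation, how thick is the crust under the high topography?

69100 m

Root depth r = h ρ_c / (ρ_m − ρ_c) = 4430 m × 2.846 / 0.518 = 24340 m.
Total thickness = T + h + r = 40300 m + 4430 m + 24340 m = 69100 m.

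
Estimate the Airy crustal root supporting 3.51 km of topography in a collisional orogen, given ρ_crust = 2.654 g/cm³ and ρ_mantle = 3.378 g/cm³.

Equating mass per unit area of the two columns: the weight of the topography is balanced by the buoyancy of the root, ρ_c h = (ρ_m − ρ_c) r.
r = h · ρ_c / (ρ_m − ρ_c) = 3.51 km × 2.654 / (3.378 − 2.654) = 12.9 km.

12.9 km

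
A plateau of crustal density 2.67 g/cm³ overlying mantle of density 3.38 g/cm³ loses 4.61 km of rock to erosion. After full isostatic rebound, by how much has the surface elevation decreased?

0.968 km

Rebound u = e ρ_c/ρ_m = 4.61 km × 2.67/3.38 = 3.642 km.
Net surface drop = e − u = 4.61 km − 3.642 km = e (ρ_m − ρ_c)/ρ_m = 0.968 km.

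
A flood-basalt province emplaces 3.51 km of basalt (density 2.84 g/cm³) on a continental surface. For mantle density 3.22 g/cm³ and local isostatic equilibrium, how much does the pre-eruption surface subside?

Subaerial loading: s = t ρ_load / ρ_m.
s = 3.51 km × 2.84/3.22 = 3.1 km.

3.1 km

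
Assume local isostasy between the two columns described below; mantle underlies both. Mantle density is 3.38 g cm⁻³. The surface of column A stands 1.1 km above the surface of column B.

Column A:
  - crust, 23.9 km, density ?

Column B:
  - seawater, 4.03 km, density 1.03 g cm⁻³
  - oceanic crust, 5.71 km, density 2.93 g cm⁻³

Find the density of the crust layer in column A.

2.72 g cm⁻³

Take the compensation level at the base of the deeper column (depth z_c below the surface of column A) and equate Σ ρ_i t_i down to z_c; mantle fills any gap and the z_c terms cancel.
Column A: 23.9×ρ + (z_c − 23.9)×3.38
Column B: 1.1×0 + 4.03×1.03 + 5.71×2.93 + (z_c − 1.1 − 9.74)×3.38
The z_c×3.38 term appears on both sides and cancels. Collect the known terms of each column as K = Σ(ρt)_known − 3.38 × (depth of known layers): K_A = 0 − 3.38×23.9 = −80.782; K_B = 20.8812 − 3.38×(1.1 + 9.74) = −15.758.
Balance: K_A + 23.9×ρ = K_B, so ρ = (K_B − K_A)/23.9 = 65.024/23.9 = 2.72 g cm⁻³.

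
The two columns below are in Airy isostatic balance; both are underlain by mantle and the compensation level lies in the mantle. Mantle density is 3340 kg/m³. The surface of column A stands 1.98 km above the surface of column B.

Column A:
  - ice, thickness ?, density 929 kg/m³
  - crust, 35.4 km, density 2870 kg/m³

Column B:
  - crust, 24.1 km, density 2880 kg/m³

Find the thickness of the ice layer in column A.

0.44 km

Take the compensation level at the base of the deeper column (depth z_c below the surface of column A) and equate Σ ρ_i t_i down to z_c; mantle fills any gap and the z_c terms cancel.
Column A: x×929 + 35.4×2870 + (z_c − 35.4 − x)×3340
Column B: 1.98×0 + 24.1×2880 + (z_c − 1.98 − 24.1)×3340
The z_c×3340 term appears on both sides and cancels. Collect the known terms of each column as K = Σ(ρt)_known − 3340 × (depth of known layers): K_A = 101598 − 3340×35.4 = −16638; K_B = 69408 − 3340×(1.98 + 24.1) = −17699.2.
Balance: K_A − x×(3340 − 929) = K_B, so x = (K_A − K_B)/(3340 − 929) = 1061.2/2411 = 0.44 km.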